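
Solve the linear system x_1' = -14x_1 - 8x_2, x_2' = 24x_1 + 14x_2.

x_1(t) = -K_1e^(2t) + 2K_2e^(-2t), x_2(t) = 2K_1e^(2t) - 3K_2e^(-2t)

Coefficient matrix A = [[-14, -8], [24, 14]].
Characteristic polynomial det(A - λI) = λ^2 - 4 = 0.
Eigenvalues λ = 2, -2.
For λ=2: (A-λI) row 1 is [-16, -8], so an eigenvector is (-1, 2).
For λ=-2: (A-λI) row 1 is [-12, -8], so an eigenvector is (2, -3).
General solution: K_1e^(2t)(-1,2) + K_2e^(-2t)(2,-3).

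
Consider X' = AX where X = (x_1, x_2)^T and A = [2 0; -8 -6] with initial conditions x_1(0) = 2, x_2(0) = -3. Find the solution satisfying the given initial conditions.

Coefficient matrix A = [[2, 0], [-8, -6]].
Characteristic polynomial det(A - λI) = λ^2 + 4λ - 12 = 0.
Eigenvalues λ = -6, 2.
For λ=-6: (A-λI) row 1 is [8, 0], so an eigenvector is (0, 1).
For λ=2: (A-λI) row 2 is [-8, -8], so an eigenvector is (-1, 1).
General solution: C_1e^(-6t)(0,1) + C_2e^(2t)(-1,1).
Applying x_1(0)=2, x_2(0)=-3 gives C_1=-1, C_2=-2.

x_1(t) = 2e^(2t), x_2(t) = -2e^(2t) - e^(-6t)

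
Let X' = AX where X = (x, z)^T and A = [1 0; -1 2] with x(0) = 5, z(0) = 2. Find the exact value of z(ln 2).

-2

A = [[1,0],[-1,2]]; eigenvalues λ = 1, 2.
Eigenvectors: (-1,-1) for λ=1, (0,1) for λ=2.
From the initial condition, c_1 = -5, c_2 = -3.
z(ln 2) = (-5)(2^1)(-1) + (-3)(2^2)(1) = -2.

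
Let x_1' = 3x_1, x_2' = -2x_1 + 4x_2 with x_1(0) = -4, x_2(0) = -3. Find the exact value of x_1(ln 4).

A = [[3,0],[-2,4]]; eigenvalues λ = 3, 4.
Eigenvectors: (-1,-2) for λ=3, (0,-1) for λ=4.
From the initial condition, c_1 = 4, c_2 = -5.
x_1(ln 4) = (4)(4^3)(-1) + (-5)(4^4)(0) = -256.

-256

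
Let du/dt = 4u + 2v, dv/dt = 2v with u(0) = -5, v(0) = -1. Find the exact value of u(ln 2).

A = [[4,2],[0,2]]; eigenvalues λ = 4, 2.
Eigenvectors: (1,0) for λ=4, (1,-1) for λ=2.
From the initial condition, c_1 = -6, c_2 = 1.
u(ln 2) = (-6)(2^4)(1) + (1)(2^2)(1) = -92.

-92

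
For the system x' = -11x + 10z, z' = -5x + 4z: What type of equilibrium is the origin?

stable node

A = [[-11,10],[-5,4]]; det(A-λI) = λ^2 + 7λ + 6.
λ = -6, -1: both negative.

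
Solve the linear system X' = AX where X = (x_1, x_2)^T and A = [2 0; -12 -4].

x_1(t) = -c_1e^(2t), x_2(t) = 2c_1e^(2t) + c_2e^(-4t)

Coefficient matrix A = [[2, 0], [-12, -4]].
Characteristic polynomial det(A - λI) = λ^2 + 2λ - 8 = 0.
Eigenvalues λ = 2, -4.
For λ=2: (A-λI) row 2 is [-12, -6], so an eigenvector is (-1, 2).
For λ=-4: (A-λI) row 1 is [6, 0], so an eigenvector is (0, 1).
General solution: c_1e^(2t)(-1,2) + c_2e^(-4t)(0,1).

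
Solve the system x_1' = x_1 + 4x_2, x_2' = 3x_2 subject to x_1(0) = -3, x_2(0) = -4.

x_1(t) = -8e^(3t) + 5e^(t), x_2(t) = -4e^(3t)

Coefficient matrix A = [[1, 4], [0, 3]].
Characteristic polynomial det(A - λI) = λ^2 - 4λ + 3 = 0.
Eigenvalues λ = 1, 3.
For λ=1: (A-λI) row 1 is [0, 4], so an eigenvector is (1, 0).
For λ=3: (A-λI) row 1 is [-2, 4], so an eigenvector is (2, 1).
General solution: c_1e^(t)(1,0) + c_2e^(3t)(2,1).
Applying x_1(0)=-3, x_2(0)=-4 gives c_1=5, c_2=-4.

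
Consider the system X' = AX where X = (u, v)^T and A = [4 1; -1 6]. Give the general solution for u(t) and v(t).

Coefficient matrix A = [[4, 1], [-1, 6]].
Characteristic polynomial det(A - λI) = λ^2 - 10λ + 25 = 0.
Single eigenvalue λ = 5 with algebraic multiplicity 2.
Eigenvector v = (1,1); generalized eigenvector w with (A-λI)w=v is (-3,-2).
General solution: e^(5t)[c_1·v + c_2·(t·v + w)].

u(t) = c_1e^(5t) + c_2te^(5t) - 3c_2e^(5t), v(t) = c_1e^(5t) + c_2te^(5t) - 2c_2e^(5t)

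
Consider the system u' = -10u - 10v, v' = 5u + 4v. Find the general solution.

u(t) = -K_1e^(-3t)sin(t) + 3K_1e^(-3t)cos(t) + 3K_2e^(-3t)sin(t) + K_2e^(-3t)cos(t), v(t) = K_1e^(-3t)sin(t) - 2K_1e^(-3t)cos(t) - 2K_2e^(-3t)sin(t) - K_2e^(-3t)cos(t)

Coefficient matrix A = [[-10, -10], [5, 4]].
Characteristic polynomial det(A - λI) = λ^2 + 6λ + 10 = 0.
Eigenvalues λ = -3 ± i (complex conjugate pair).
For λ=-3+i: an eigenvector is (3,-2) - i(-1,1) = (3 + i, -2 - i).
A real fundamental pair from Re and Im of e^((-3+i)t)v: X_1 = e^(-3t)(cos(t)·(3,-2) + sin(t)·(-1,1)), X_2 = e^(-3t)(sin(t)·(3,-2) - cos(t)·(-1,1)).
General solution: K_1X_1 + K_2X_2.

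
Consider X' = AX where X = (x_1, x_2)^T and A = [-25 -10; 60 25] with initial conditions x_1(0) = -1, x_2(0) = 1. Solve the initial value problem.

x_1(t) = e^(5t) - 2e^(-5t), x_2(t) = -3e^(5t) + 4e^(-5t)

Coefficient matrix A = [[-25, -10], [60, 25]].
Characteristic polynomial det(A - λI) = λ^2 - 25 = 0.
Eigenvalues λ = 5, -5.
For λ=5: (A-λI) row 1 is [-30, -10], so an eigenvector is (1, -3).
For λ=-5: (A-λI) row 1 is [-20, -10], so an eigenvector is (-1, 2).
General solution: c_1e^(5t)(1,-3) + c_2e^(-5t)(-1,2).
Applying x_1(0)=-1, x_2(0)=1 gives c_1=1, c_2=2.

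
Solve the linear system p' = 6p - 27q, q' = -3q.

Coefficient matrix A = [[6, -27], [0, -3]].
Characteristic polynomial det(A - λI) = λ^2 - 3λ - 18 = 0.
Eigenvalues λ = 6, -3.
For λ=6: (A-λI) row 1 is [0, -27], so an eigenvector is (-1, 0).
For λ=-3: (A-λI) row 1 is [9, -27], so an eigenvector is (-3, -1).
General solution: c_1e^(6t)(-1,0) + c_2e^(-3t)(-3,-1).

p(t) = -c_1e^(6t) - 3c_2e^(-3t), q(t) = -c_2e^(-3t)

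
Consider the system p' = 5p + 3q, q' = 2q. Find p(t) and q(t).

p(t) = K_1e^(5t) + K_2e^(2t), q(t) = -K_2e^(2t)

Coefficient matrix A = [[5, 3], [0, 2]].
Characteristic polynomial det(A - λI) = λ^2 - 7λ + 10 = 0.
Eigenvalues λ = 5, 2.
For λ=5: (A-λI) row 1 is [0, 3], so an eigenvector is (1, 0).
For λ=2: (A-λI) row 1 is [3, 3], so an eigenvector is (1, -1).
General solution: K_1e^(5t)(1,0) + K_2e^(2t)(1,-1).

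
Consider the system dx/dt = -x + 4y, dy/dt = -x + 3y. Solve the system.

x(t) = 2C_1e^(t) + 2C_2te^(t) - 3C_2e^(t), y(t) = C_1e^(t) + C_2te^(t) - C_2e^(t)

Coefficient matrix A = [[-1, 4], [-1, 3]].
Characteristic polynomial det(A - λI) = λ^2 - 2λ + 1 = 0.
Single eigenvalue λ = 1 with algebraic multiplicity 2.
Eigenvector v = (2,1); generalized eigenvector w with (A-λI)w=v is (-3,-1).
General solution: e^(t)[C_1·v + C_2·(t·v + w)].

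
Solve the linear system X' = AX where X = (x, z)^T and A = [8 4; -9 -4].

x(t) = -2C_1e^(2t) - 2C_2te^(2t) + C_2e^(2t), z(t) = 3C_1e^(2t) + 3C_2te^(2t) - 2C_2e^(2t)

Coefficient matrix A = [[8, 4], [-9, -4]].
Characteristic polynomial det(A - λI) = λ^2 - 4λ + 4 = 0.
Single eigenvalue λ = 2 with algebraic multiplicity 2.
Eigenvector v = (-2,3); generalized eigenvector w with (A-λI)w=v is (1,-2).
General solution: e^(2t)[C_1·v + C_2·(t·v + w)].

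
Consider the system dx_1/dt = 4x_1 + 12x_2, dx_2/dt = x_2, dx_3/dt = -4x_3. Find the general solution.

Coefficient matrix A = [[4, 12, 0], [0, 1, 0], [0, 0, -4]].
det(A - λI) = 0 gives eigenvalues λ = 4, 1, -4.
For λ=4: eigenvector (1,0,0).
For λ=1: eigenvector (-4,1,0).
For λ=-4: eigenvector (0,0,1).
General solution: c_1e^(4t)(1,0,0) + c_2e^(t)(-4,1,0) + c_3e^(-4t)(0,0,1).

x_1(t) = c_1e^(4t) - 4c_2e^(t), x_2(t) = c_2e^(t), x_3(t) = c_3e^(-4t)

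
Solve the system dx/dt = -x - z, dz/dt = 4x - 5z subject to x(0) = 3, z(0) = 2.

Coefficient matrix A = [[-1, -1], [4, -5]].
Characteristic polynomial det(A - λI) = λ^2 + 6λ + 9 = 0.
Single eigenvalue λ = -3 with algebraic multiplicity 2.
Eigenvector v = (1,2); generalized eigenvector w with (A-λI)w=v is (0,-1).
General solution: e^(-3t)[K_1·v + K_2·(t·v + w)].
Applying x(0)=3, z(0)=2 gives K_1=3, K_2=4.

x(t) = 4te^(-3t) + 3e^(-3t), z(t) = 8te^(-3t) + 2e^(-3t)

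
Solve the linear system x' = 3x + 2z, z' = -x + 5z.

Coefficient matrix A = [[3, 2], [-1, 5]].
Characteristic polynomial det(A - λI) = λ^2 - 8λ + 17 = 0.
Eigenvalues λ = 4 ± i (complex conjugate pair).
For λ=4+i: an eigenvector is (1,0) - i(-1,-1) = (1 + i, 0 + i).
A real fundamental pair from Re and Im of e^((4+i)t)v: X_1 = e^(4t)(cos(t)·(1,0) + sin(t)·(-1,-1)), X_2 = e^(4t)(sin(t)·(1,0) - cos(t)·(-1,-1)).
General solution: c_1X_1 + c_2X_2.

x(t) = -c_1e^(4t)sin(t) + c_1e^(4t)cos(t) + c_2e^(4t)sin(t) + c_2e^(4t)cos(t), z(t) = -c_1e^(4t)sin(t) + c_2e^(4t)cos(t)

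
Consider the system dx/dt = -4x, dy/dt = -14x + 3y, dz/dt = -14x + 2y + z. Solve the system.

x(t) = K_1e^(-4t), y(t) = 2K_1e^(-4t) + K_3e^(3t), z(t) = 2K_1e^(-4t) - K_2e^(t) + K_3e^(3t)

Coefficient matrix A = [[-4, 0, 0], [-14, 3, 0], [-14, 2, 1]].
det(A - λI) = 0 gives eigenvalues λ = -4, 1, 3.
For λ=-4: eigenvector (1,2,2).
For λ=1: eigenvector (0,0,-1).
For λ=3: eigenvector (0,1,1).
General solution: K_1e^(-4t)(1,2,2) + K_2e^(t)(0,0,-1) + K_3e^(3t)(0,1,1).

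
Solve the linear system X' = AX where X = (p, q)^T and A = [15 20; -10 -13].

Coefficient matrix A = [[15, 20], [-10, -13]].
Characteristic polynomial det(A - λI) = λ^2 - 2λ + 5 = 0.
Eigenvalues λ = 1 ± 2i (complex conjugate pair).
For λ=1+2i: an eigenvector is (3,-2) - i(1,-1) = (3 - i, -2 + i).
A real fundamental pair from Re and Im of e^((1+2i)t)v: X_1 = e^(t)(cos(2t)·(3,-2) + sin(2t)·(1,-1)), X_2 = e^(t)(sin(2t)·(3,-2) - cos(2t)·(1,-1)).
General solution: c_1X_1 + c_2X_2.

p(t) = c_1e^(t)sin(2t) + 3c_1e^(t)cos(2t) + 3c_2e^(t)sin(2t) - c_2e^(t)cos(2t), q(t) = -c_1e^(t)sin(2t) - 2c_1e^(t)cos(2t) - 2c_2e^(t)sin(2t) + c_2e^(t)cos(2t)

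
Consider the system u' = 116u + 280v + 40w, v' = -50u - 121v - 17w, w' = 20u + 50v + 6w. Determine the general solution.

u(t) = 2c_1e^(-4t) - 8c_2e^(t) + 5c_3e^(4t), v(t) = -c_1e^(-4t) + 3c_2e^(t) - 2c_3e^(4t), w(t) = c_1e^(-4t) + 2c_2e^(t)

Coefficient matrix A = [[116, 280, 40], [-50, -121, -17], [20, 50, 6]].
det(A - λI) = 0 gives eigenvalues λ = -4, 1, 4.
For λ=-4: eigenvector (2,-1,1).
For λ=1: eigenvector (-8,3,2).
For λ=4: eigenvector (5,-2,0).
General solution: c_1e^(-4t)(2,-1,1) + c_2e^(t)(-8,3,2) + c_3e^(4t)(5,-2,0).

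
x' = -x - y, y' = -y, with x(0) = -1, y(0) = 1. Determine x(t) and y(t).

Coefficient matrix A = [[-1, -1], [0, -1]].
Characteristic polynomial det(A - λI) = λ^2 + 2λ + 1 = 0.
Single eigenvalue λ = -1 with algebraic multiplicity 2.
Eigenvector v = (-1,0); generalized eigenvector w with (A-λI)w=v is (-3,1).
General solution: e^(-t)[c_1·v + c_2·(t·v + w)].
Applying x(0)=-1, y(0)=1 gives c_1=-2, c_2=1.

x(t) = -te^(-t) - e^(-t), y(t) = e^(-t)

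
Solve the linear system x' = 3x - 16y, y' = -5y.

Coefficient matrix A = [[3, -16], [0, -5]].
Characteristic polynomial det(A - λI) = λ^2 + 2λ - 15 = 0.
Eigenvalues λ = 3, -5.
For λ=3: (A-λI) row 1 is [0, -16], so an eigenvector is (-1, 0).
For λ=-5: (A-λI) row 1 is [8, -16], so an eigenvector is (2, 1).
General solution: c_1e^(3t)(-1,0) + c_2e^(-5t)(2,1).

x(t) = -c_1e^(3t) + 2c_2e^(-5t), y(t) = c_2e^(-5t)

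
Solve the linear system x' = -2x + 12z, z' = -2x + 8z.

Coefficient matrix A = [[-2, 12], [-2, 8]].
Characteristic polynomial det(A - λI) = λ^2 - 6λ + 8 = 0.
Eigenvalues λ = 4, 2.
For λ=4: (A-λI) row 1 is [-6, 12], so an eigenvector is (-2, -1).
For λ=2: (A-λI) row 1 is [-4, 12], so an eigenvector is (3, 1).
General solution: K_1e^(4t)(-2,-1) + K_2e^(2t)(3,1).

x(t) = -2K_1e^(4t) + 3K_2e^(2t), z(t) = -K_1e^(4t) + K_2e^(2t)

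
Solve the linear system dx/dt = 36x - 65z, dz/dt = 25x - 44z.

x(t) = 2c_1e^(-4t)sin(5t) - 3c_1e^(-4t)cos(5t) - 3c_2e^(-4t)sin(5t) - 2c_2e^(-4t)cos(5t), z(t) = c_1e^(-4t)sin(5t) - 2c_1e^(-4t)cos(5t) - 2c_2e^(-4t)sin(5t) - c_2e^(-4t)cos(5t)

Coefficient matrix A = [[36, -65], [25, -44]].
Characteristic polynomial det(A - λI) = λ^2 + 8λ + 41 = 0.
Eigenvalues λ = -4 ± 5i (complex conjugate pair).
For λ=-4+5i: an eigenvector is (-3,-2) - i(2,1) = (-3 - 2i, -2 - i).
A real fundamental pair from Re and Im of e^((-4+5i)t)v: X_1 = e^(-4t)(cos(5t)·(-3,-2) + sin(5t)·(2,1)), X_2 = e^(-4t)(sin(5t)·(-3,-2) - cos(5t)·(2,1)).
General solution: c_1X_1 + c_2X_2.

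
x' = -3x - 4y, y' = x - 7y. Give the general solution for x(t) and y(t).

x(t) = -2C_1e^(-5t) - 2C_2te^(-5t) + 3C_2e^(-5t), y(t) = -C_1e^(-5t) - C_2te^(-5t) + 2C_2e^(-5t)

Coefficient matrix A = [[-3, -4], [1, -7]].
Characteristic polynomial det(A - λI) = λ^2 + 10λ + 25 = 0.
Single eigenvalue λ = -5 with algebraic multiplicity 2.
Eigenvector v = (-2,-1); generalized eigenvector w with (A-λI)w=v is (3,2).
General solution: e^(-5t)[C_1·v + C_2·(t·v + w)].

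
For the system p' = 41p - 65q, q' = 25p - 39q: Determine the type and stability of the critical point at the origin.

A = [[41,-65],[25,-39]]; det(A-λI) = λ^2 - 2λ + 26.
λ = 1 ± 5i: positive real part.

unstable spiral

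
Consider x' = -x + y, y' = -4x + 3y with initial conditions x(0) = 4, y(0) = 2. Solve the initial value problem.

Coefficient matrix A = [[-1, 1], [-4, 3]].
Characteristic polynomial det(A - λI) = λ^2 - 2λ + 1 = 0.
Single eigenvalue λ = 1 with algebraic multiplicity 2.
Eigenvector v = (-1,-2); generalized eigenvector w with (A-λI)w=v is (-1,-3).
General solution: e^(t)[c_1·v + c_2·(t·v + w)].
Applying x(0)=4, y(0)=2 gives c_1=-10, c_2=6.

x(t) = -6te^(t) + 4e^(t), y(t) = -12te^(t) + 2e^(t)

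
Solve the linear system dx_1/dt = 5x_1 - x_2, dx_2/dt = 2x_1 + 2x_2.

Coefficient matrix A = [[5, -1], [2, 2]].
Characteristic polynomial det(A - λI) = λ^2 - 7λ + 12 = 0.
Eigenvalues λ = 4, 3.
For λ=4: (A-λI) row 1 is [1, -1], so an eigenvector is (-1, -1).
For λ=3: (A-λI) row 1 is [2, -1], so an eigenvector is (-1, -2).
General solution: c_1e^(4t)(-1,-1) + c_2e^(3t)(-1,-2).

x_1(t) = -c_1e^(4t) - c_2e^(3t), x_2(t) = -c_1e^(4t) - 2c_2e^(3t)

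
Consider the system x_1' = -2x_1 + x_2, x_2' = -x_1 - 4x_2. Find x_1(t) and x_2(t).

x_1(t) = -K_1e^(-3t) - K_2te^(-3t) + K_2e^(-3t), x_2(t) = K_1e^(-3t) + K_2te^(-3t) - 2K_2e^(-3t)

Coefficient matrix A = [[-2, 1], [-1, -4]].
Characteristic polynomial det(A - λI) = λ^2 + 6λ + 9 = 0.
Single eigenvalue λ = -3 with algebraic multiplicity 2.
Eigenvector v = (-1,1); generalized eigenvector w with (A-λI)w=v is (1,-2).
General solution: e^(-3t)[K_1·v + K_2·(t·v + w)].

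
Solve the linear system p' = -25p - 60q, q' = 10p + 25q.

Coefficient matrix A = [[-25, -60], [10, 25]].
Characteristic polynomial det(A - λI) = λ^2 - 25 = 0.
Eigenvalues λ = 5, -5.
For λ=5: (A-λI) row 1 is [-30, -60], so an eigenvector is (2, -1).
For λ=-5: (A-λI) row 1 is [-20, -60], so an eigenvector is (3, -1).
General solution: K_1e^(5t)(2,-1) + K_2e^(-5t)(3,-1).

p(t) = 2K_1e^(5t) + 3K_2e^(-5t), q(t) = -K_1e^(5t) - K_2e^(-5t)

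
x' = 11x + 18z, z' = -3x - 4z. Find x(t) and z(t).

Coefficient matrix A = [[11, 18], [-3, -4]].
Characteristic polynomial det(A - λI) = λ^2 - 7λ + 10 = 0.
Eigenvalues λ = 5, 2.
For λ=5: (A-λI) row 1 is [6, 18], so an eigenvector is (-3, 1).
For λ=2: (A-λI) row 1 is [9, 18], so an eigenvector is (-2, 1).
General solution: c_1e^(5t)(-3,1) + c_2e^(2t)(-2,1).

x(t) = -3c_1e^(5t) - 2c_2e^(2t), z(t) = c_1e^(5t) + c_2e^(2t)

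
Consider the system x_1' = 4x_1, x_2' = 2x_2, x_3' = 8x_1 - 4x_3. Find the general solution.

Coefficient matrix A = [[4, 0, 0], [0, 2, 0], [8, 0, -4]].
det(A - λI) = 0 gives eigenvalues λ = -4, 2, 4.
For λ=-4: eigenvector (0,0,-1).
For λ=2: eigenvector (0,1,0).
For λ=4: eigenvector (1,0,1).
General solution: K_1e^(-4t)(0,0,-1) + K_2e^(2t)(0,1,0) + K_3e^(4t)(1,0,1).

x_1(t) = K_3e^(4t), x_2(t) = K_2e^(2t), x_3(t) = -K_1e^(-4t) + K_3e^(4t)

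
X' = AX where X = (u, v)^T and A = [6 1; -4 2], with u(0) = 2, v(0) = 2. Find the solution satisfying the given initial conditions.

u(t) = 6te^(4t) + 2e^(4t), v(t) = -12te^(4t) + 2e^(4t)

Coefficient matrix A = [[6, 1], [-4, 2]].
Characteristic polynomial det(A - λI) = λ^2 - 8λ + 16 = 0.
Single eigenvalue λ = 4 with algebraic multiplicity 2.
Eigenvector v = (-1,2); generalized eigenvector w with (A-λI)w=v is (0,-1).
General solution: e^(4t)[c_1·v + c_2·(t·v + w)].
Applying u(0)=2, v(0)=2 gives c_1=-2, c_2=-6.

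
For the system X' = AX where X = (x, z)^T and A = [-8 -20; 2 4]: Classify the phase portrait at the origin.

stable spiral

A = [[-8,-20],[2,4]]; det(A-λI) = λ^2 + 4λ + 8.
λ = -2 ± 2i: negative real part.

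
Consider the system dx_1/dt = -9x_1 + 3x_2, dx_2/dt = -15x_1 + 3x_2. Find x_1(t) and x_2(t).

Coefficient matrix A = [[-9, 3], [-15, 3]].
Characteristic polynomial det(A - λI) = λ^2 + 6λ + 18 = 0.
Eigenvalues λ = -3 ± 3i (complex conjugate pair).
For λ=-3+3i: an eigenvector is (0,-1) - i(-1,-2) = (0 + i, -1 + 2i).
A real fundamental pair from Re and Im of e^((-3+3i)t)v: X_1 = e^(-3t)(cos(3t)·(0,-1) + sin(3t)·(-1,-2)), X_2 = e^(-3t)(sin(3t)·(0,-1) - cos(3t)·(-1,-2)).
General solution: K_1X_1 + K_2X_2.

x_1(t) = -K_1e^(-3t)sin(3t) + K_2e^(-3t)cos(3t), x_2(t) = -2K_1e^(-3t)sin(3t) - K_1e^(-3t)cos(3t) - K_2e^(-3t)sin(3t) + 2K_2e^(-3t)cos(3t)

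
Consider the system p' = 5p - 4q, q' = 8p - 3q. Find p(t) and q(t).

Coefficient matrix A = [[5, -4], [8, -3]].
Characteristic polynomial det(A - λI) = λ^2 - 2λ + 17 = 0.
Eigenvalues λ = 1 ± 4i (complex conjugate pair).
For λ=1+4i: an eigenvector is (0,-1) - i(1,1) = (0 - i, -1 - i).
A real fundamental pair from Re and Im of e^((1+4i)t)v: X_1 = e^(t)(cos(4t)·(0,-1) + sin(4t)·(1,1)), X_2 = e^(t)(sin(4t)·(0,-1) - cos(4t)·(1,1)).
General solution: K_1X_1 + K_2X_2.

p(t) = K_1e^(t)sin(4t) - K_2e^(t)cos(4t), q(t) = K_1e^(t)sin(4t) - K_1e^(t)cos(4t) - K_2e^(t)sin(4t) - K_2e^(t)cos(4t)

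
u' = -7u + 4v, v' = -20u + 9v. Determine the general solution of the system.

u(t) = c_1e^(t)sin(4t) - c_2e^(t)cos(4t), v(t) = 2c_1e^(t)sin(4t) + c_1e^(t)cos(4t) + c_2e^(t)sin(4t) - 2c_2e^(t)cos(4t)

Coefficient matrix A = [[-7, 4], [-20, 9]].
Characteristic polynomial det(A - λI) = λ^2 - 2λ + 17 = 0.
Eigenvalues λ = 1 ± 4i (complex conjugate pair).
For λ=1+4i: an eigenvector is (0,1) - i(1,2) = (0 - i, 1 - 2i).
A real fundamental pair from Re and Im of e^((1+4i)t)v: X_1 = e^(t)(cos(4t)·(0,1) + sin(4t)·(1,2)), X_2 = e^(t)(sin(4t)·(0,1) - cos(4t)·(1,2)).
General solution: c_1X_1 + c_2X_2.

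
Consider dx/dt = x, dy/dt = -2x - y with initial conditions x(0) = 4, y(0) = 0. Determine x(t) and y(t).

x(t) = 4e^(t), y(t) = -4e^(t) + 4e^(-t)

Coefficient matrix A = [[1, 0], [-2, -1]].
Characteristic polynomial det(A - λI) = λ^2 - 1 = 0.
Eigenvalues λ = 1, -1.
For λ=1: (A-λI) row 2 is [-2, -2], so an eigenvector is (-1, 1).
For λ=-1: (A-λI) row 1 is [2, 0], so an eigenvector is (0, -1).
General solution: K_1e^(t)(-1,1) + K_2e^(-t)(0,-1).
Applying x(0)=4, y(0)=0 gives K_1=-4, K_2=-4.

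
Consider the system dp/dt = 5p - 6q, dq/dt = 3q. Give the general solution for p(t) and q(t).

Coefficient matrix A = [[5, -6], [0, 3]].
Characteristic polynomial det(A - λI) = λ^2 - 8λ + 15 = 0.
Eigenvalues λ = 5, 3.
For λ=5: (A-λI) row 1 is [0, -6], so an eigenvector is (-1, 0).
For λ=3: (A-λI) row 1 is [2, -6], so an eigenvector is (-3, -1).
General solution: C_1e^(5t)(-1,0) + C_2e^(3t)(-3,-1).

p(t) = -C_1e^(5t) - 3C_2e^(3t), q(t) = -C_2e^(3t)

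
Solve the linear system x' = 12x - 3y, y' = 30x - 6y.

Coefficient matrix A = [[12, -3], [30, -6]].
Characteristic polynomial det(A - λI) = λ^2 - 6λ + 18 = 0.
Eigenvalues λ = 3 ± 3i (complex conjugate pair).
For λ=3+3i: an eigenvector is (-1,-3) - i(0,-1) = (-1, -3 + i).
A real fundamental pair from Re and Im of e^((3+3i)t)v: X_1 = e^(3t)(cos(3t)·(-1,-3) + sin(3t)·(0,-1)), X_2 = e^(3t)(sin(3t)·(-1,-3) - cos(3t)·(0,-1)).
General solution: C_1X_1 + C_2X_2.

x(t) = -C_1e^(3t)cos(3t) - C_2e^(3t)sin(3t), y(t) = -C_1e^(3t)sin(3t) - 3C_1e^(3t)cos(3t) - 3C_2e^(3t)sin(3t) + C_2e^(3t)cos(3t)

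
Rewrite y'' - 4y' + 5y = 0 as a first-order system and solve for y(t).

Let x_1 = y, x_2 = y'. Then x_1' = x_2 and x_2' = -5x_1 + 4x_2.
A = [[0,1],[-5,4]]; det(A-λI) = λ^2 - 4λ + 5.
Eigenvalues λ = 2 ± i.

y(t) = c_1e^(2t)cos(t) + c_2e^(2t)sin(t)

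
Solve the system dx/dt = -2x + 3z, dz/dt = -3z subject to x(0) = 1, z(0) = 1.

x(t) = 4e^(-2t) - 3e^(-3t), z(t) = e^(-3t)

Coefficient matrix A = [[-2, 3], [0, -3]].
Characteristic polynomial det(A - λI) = λ^2 + 5λ + 6 = 0.
Eigenvalues λ = -3, -2.
For λ=-3: (A-λI) row 1 is [1, 3], so an eigenvector is (-3, 1).
For λ=-2: (A-λI) row 1 is [0, 3], so an eigenvector is (-1, 0).
General solution: C_1e^(-3t)(-3,1) + C_2e^(-2t)(-1,0).
Applying x(0)=1, z(0)=1 gives C_1=1, C_2=-4.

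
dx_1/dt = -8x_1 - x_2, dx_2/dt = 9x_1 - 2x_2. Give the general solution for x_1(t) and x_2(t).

Coefficient matrix A = [[-8, -1], [9, -2]].
Characteristic polynomial det(A - λI) = λ^2 + 10λ + 25 = 0.
Single eigenvalue λ = -5 with algebraic multiplicity 2.
Eigenvector v = (-1,3); generalized eigenvector w with (A-λI)w=v is (1,-2).
General solution: e^(-5t)[C_1·v + C_2·(t·v + w)].

x_1(t) = -C_1e^(-5t) - C_2te^(-5t) + C_2e^(-5t), x_2(t) = 3C_1e^(-5t) + 3C_2te^(-5t) - 2C_2e^(-5t)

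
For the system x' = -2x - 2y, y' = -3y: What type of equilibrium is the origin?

stable node

A = [[-2,-2],[0,-3]]; det(A-λI) = λ^2 + 5λ + 6.
λ = -2, -3: both negative.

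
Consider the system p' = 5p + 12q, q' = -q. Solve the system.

p(t) = -c_1e^(5t) + 2c_2e^(-t), q(t) = -c_2e^(-t)

Coefficient matrix A = [[5, 12], [0, -1]].
Characteristic polynomial det(A - λI) = λ^2 - 4λ - 5 = 0.
Eigenvalues λ = 5, -1.
For λ=5: (A-λI) row 1 is [0, 12], so an eigenvector is (-1, 0).
For λ=-1: (A-λI) row 1 is [6, 12], so an eigenvector is (2, -1).
General solution: c_1e^(5t)(-1,0) + c_2e^(-t)(2,-1).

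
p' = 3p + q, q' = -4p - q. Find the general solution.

Coefficient matrix A = [[3, 1], [-4, -1]].
Characteristic polynomial det(A - λI) = λ^2 - 2λ + 1 = 0.
Single eigenvalue λ = 1 with algebraic multiplicity 2.
Eigenvector v = (1,-2); generalized eigenvector w with (A-λI)w=v is (-1,3).
General solution: e^(t)[c_1·v + c_2·(t·v + w)].

p(t) = c_1e^(t) + c_2te^(t) - c_2e^(t), q(t) = -2c_1e^(t) - 2c_2te^(t) + 3c_2e^(t)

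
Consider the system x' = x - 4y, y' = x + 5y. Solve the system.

x(t) = 2K_1e^(3t) + 2K_2te^(3t) - 3K_2e^(3t), y(t) = -K_1e^(3t) - K_2te^(3t) + K_2e^(3t)

Coefficient matrix A = [[1, -4], [1, 5]].
Characteristic polynomial det(A - λI) = λ^2 - 6λ + 9 = 0.
Single eigenvalue λ = 3 with algebraic multiplicity 2.
Eigenvector v = (2,-1); generalized eigenvector w with (A-λI)w=v is (-3,1).
General solution: e^(3t)[K_1·v + K_2·(t·v + w)].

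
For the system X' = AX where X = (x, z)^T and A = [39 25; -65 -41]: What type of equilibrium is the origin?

A = [[39,25],[-65,-41]]; det(A-λI) = λ^2 + 2λ + 26.
λ = -1 ± 5i: negative real part.

stable spiral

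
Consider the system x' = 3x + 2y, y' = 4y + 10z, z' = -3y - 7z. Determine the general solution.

Coefficient matrix A = [[3, 2, 0], [0, 4, 10], [0, -3, -7]].
det(A - λI) = 0 gives eigenvalues λ = 3, -1, -2.
For λ=3: eigenvector (1,0,0).
For λ=-1: eigenvector (-1,2,-1).
For λ=-2: eigenvector (2,-5,3).
General solution: c_1e^(3t)(1,0,0) + c_2e^(-t)(-1,2,-1) + c_3e^(-2t)(2,-5,3).

x(t) = c_1e^(3t) - c_2e^(-t) + 2c_3e^(-2t), y(t) = 2c_2e^(-t) - 5c_3e^(-2t), z(t) = -c_2e^(-t) + 3c_3e^(-2t)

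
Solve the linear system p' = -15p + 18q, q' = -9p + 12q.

Coefficient matrix A = [[-15, 18], [-9, 12]].
Characteristic polynomial det(A - λI) = λ^2 + 3λ - 18 = 0.
Eigenvalues λ = 3, -6.
For λ=3: (A-λI) row 1 is [-18, 18], so an eigenvector is (1, 1).
For λ=-6: (A-λI) row 1 is [-9, 18], so an eigenvector is (-2, -1).
General solution: C_1e^(3t)(1,1) + C_2e^(-6t)(-2,-1).

p(t) = C_1e^(3t) - 2C_2e^(-6t), q(t) = C_1e^(3t) - C_2e^(-6t)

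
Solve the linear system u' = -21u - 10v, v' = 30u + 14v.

Coefficient matrix A = [[-21, -10], [30, 14]].
Characteristic polynomial det(A - λI) = λ^2 + 7λ + 6 = 0.
Eigenvalues λ = -1, -6.
For λ=-1: (A-λI) row 1 is [-20, -10], so an eigenvector is (1, -2).
For λ=-6: (A-λI) row 1 is [-15, -10], so an eigenvector is (2, -3).
General solution: c_1e^(-t)(1,-2) + c_2e^(-6t)(2,-3).

u(t) = c_1e^(-t) + 2c_2e^(-6t), v(t) = -2c_1e^(-t) - 3c_2e^(-6t)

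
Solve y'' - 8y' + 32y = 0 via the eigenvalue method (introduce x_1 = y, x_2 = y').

y(t) = K_1e^(4t)cos(4t) + K_2e^(4t)sin(4t)

Let x_1 = y, x_2 = y'. Then x_1' = x_2 and x_2' = -32x_1 + 8x_2.
A = [[0,1],[-32,8]]; det(A-λI) = λ^2 - 8λ + 32.
Eigenvalues λ = 4 ± 4i.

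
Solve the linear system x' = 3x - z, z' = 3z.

Coefficient matrix A = [[3, -1], [0, 3]].
Characteristic polynomial det(A - λI) = λ^2 - 6λ + 9 = 0.
Single eigenvalue λ = 3 with algebraic multiplicity 2.
Eigenvector v = (-1,0); generalized eigenvector w with (A-λI)w=v is (-1,1).
General solution: e^(3t)[c_1·v + c_2·(t·v + w)].

x(t) = -c_1e^(3t) - c_2te^(3t) - c_2e^(3t), z(t) = c_2e^(3t)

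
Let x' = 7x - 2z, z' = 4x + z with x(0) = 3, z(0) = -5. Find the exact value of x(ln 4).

10752

A = [[7,-2],[4,1]]; eigenvalues λ = 5, 3.
Eigenvectors: (-1,-1) for λ=5, (-1,-2) for λ=3.
From the initial condition, c_1 = -11, c_2 = 8.
x(ln 4) = (-11)(4^5)(-1) + (8)(4^3)(-1) = 10752.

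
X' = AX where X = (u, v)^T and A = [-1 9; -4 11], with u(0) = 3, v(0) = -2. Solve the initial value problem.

Coefficient matrix A = [[-1, 9], [-4, 11]].
Characteristic polynomial det(A - λI) = λ^2 - 10λ + 25 = 0.
Single eigenvalue λ = 5 with algebraic multiplicity 2.
Eigenvector v = (3,2); generalized eigenvector w with (A-λI)w=v is (-2,-1).
General solution: e^(5t)[c_1·v + c_2·(t·v + w)].
Applying u(0)=3, v(0)=-2 gives c_1=-7, c_2=-12.

u(t) = -36te^(5t) + 3e^(5t), v(t) = -24te^(5t) - 2e^(5t)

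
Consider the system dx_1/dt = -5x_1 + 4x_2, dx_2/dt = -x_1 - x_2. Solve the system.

Coefficient matrix A = [[-5, 4], [-1, -1]].
Characteristic polynomial det(A - λI) = λ^2 + 6λ + 9 = 0.
Single eigenvalue λ = -3 with algebraic multiplicity 2.
Eigenvector v = (2,1); generalized eigenvector w with (A-λI)w=v is (-3,-1).
General solution: e^(-3t)[C_1·v + C_2·(t·v + w)].

x_1(t) = 2C_1e^(-3t) + 2C_2te^(-3t) - 3C_2e^(-3t), x_2(t) = C_1e^(-3t) + C_2te^(-3t) - C_2e^(-3t)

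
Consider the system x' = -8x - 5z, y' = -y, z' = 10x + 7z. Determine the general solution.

Coefficient matrix A = [[-8, 0, -5], [0, -1, 0], [10, 0, 7]].
det(A - λI) = 0 gives eigenvalues λ = 2, -1, -3.
For λ=2: eigenvector (-1,0,2).
For λ=-1: eigenvector (0,1,0).
For λ=-3: eigenvector (-1,0,1).
General solution: C_1e^(2t)(-1,0,2) + C_2e^(-t)(0,1,0) + C_3e^(-3t)(-1,0,1).

x(t) = -C_1e^(2t) - C_3e^(-3t), y(t) = C_2e^(-t), z(t) = 2C_1e^(2t) + C_3e^(-3t)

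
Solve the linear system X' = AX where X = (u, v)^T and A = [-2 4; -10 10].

u(t) = -C_1e^(4t)sin(2t) - C_1e^(4t)cos(2t) - C_2e^(4t)sin(2t) + C_2e^(4t)cos(2t), v(t) = -C_1e^(4t)sin(2t) - 2C_1e^(4t)cos(2t) - 2C_2e^(4t)sin(2t) + C_2e^(4t)cos(2t)

Coefficient matrix A = [[-2, 4], [-10, 10]].
Characteristic polynomial det(A - λI) = λ^2 - 8λ + 20 = 0.
Eigenvalues λ = 4 ± 2i (complex conjugate pair).
For λ=4+2i: an eigenvector is (-1,-2) - i(-1,-1) = (-1 + i, -2 + i).
A real fundamental pair from Re and Im of e^((4+2i)t)v: X_1 = e^(4t)(cos(2t)·(-1,-2) + sin(2t)·(-1,-1)), X_2 = e^(4t)(sin(2t)·(-1,-2) - cos(2t)·(-1,-1)).
General solution: C_1X_1 + C_2X_2.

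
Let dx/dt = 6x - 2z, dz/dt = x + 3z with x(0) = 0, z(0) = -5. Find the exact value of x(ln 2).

A = [[6,-2],[1,3]]; eigenvalues λ = 4, 5.
Eigenvectors: (1,1) for λ=4, (2,1) for λ=5.
From the initial condition, c_1 = -10, c_2 = 5.
x(ln 2) = (-10)(2^4)(1) + (5)(2^5)(2) = 160.

160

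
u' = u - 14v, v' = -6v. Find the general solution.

u(t) = -c_1e^(t) - 2c_2e^(-6t), v(t) = -c_2e^(-6t)

Coefficient matrix A = [[1, -14], [0, -6]].
Characteristic polynomial det(A - λI) = λ^2 + 5λ - 6 = 0.
Eigenvalues λ = 1, -6.
For λ=1: (A-λI) row 1 is [0, -14], so an eigenvector is (-1, 0).
For λ=-6: (A-λI) row 1 is [7, -14], so an eigenvector is (-2, -1).
General solution: c_1e^(t)(-1,0) + c_2e^(-6t)(-2,-1).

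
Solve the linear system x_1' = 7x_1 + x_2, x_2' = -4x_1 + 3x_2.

x_1(t) = -C_1e^(5t) - C_2te^(5t) + C_2e^(5t), x_2(t) = 2C_1e^(5t) + 2C_2te^(5t) - 3C_2e^(5t)

Coefficient matrix A = [[7, 1], [-4, 3]].
Characteristic polynomial det(A - λI) = λ^2 - 10λ + 25 = 0.
Single eigenvalue λ = 5 with algebraic multiplicity 2.
Eigenvector v = (-1,2); generalized eigenvector w with (A-λI)w=v is (1,-3).
General solution: e^(5t)[C_1·v + C_2·(t·v + w)].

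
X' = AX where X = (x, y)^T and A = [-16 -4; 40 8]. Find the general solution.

x(t) = -C_1e^(-4t)sin(4t) + C_2e^(-4t)cos(4t), y(t) = 3C_1e^(-4t)sin(4t) + C_1e^(-4t)cos(4t) + C_2e^(-4t)sin(4t) - 3C_2e^(-4t)cos(4t)

Coefficient matrix A = [[-16, -4], [40, 8]].
Characteristic polynomial det(A - λI) = λ^2 + 8λ + 32 = 0.
Eigenvalues λ = -4 ± 4i (complex conjugate pair).
For λ=-4+4i: an eigenvector is (0,1) - i(-1,3) = (0 + i, 1 - 3i).
A real fundamental pair from Re and Im of e^((-4+4i)t)v: X_1 = e^(-4t)(cos(4t)·(0,1) + sin(4t)·(-1,3)), X_2 = e^(-4t)(sin(4t)·(0,1) - cos(4t)·(-1,3)).
General solution: C_1X_1 + C_2X_2.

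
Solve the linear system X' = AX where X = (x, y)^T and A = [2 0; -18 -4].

x(t) = c_2e^(2t), y(t) = -c_1e^(-4t) - 3c_2e^(2t)

Coefficient matrix A = [[2, 0], [-18, -4]].
Characteristic polynomial det(A - λI) = λ^2 + 2λ - 8 = 0.
Eigenvalues λ = -4, 2.
For λ=-4: (A-λI) row 1 is [6, 0], so an eigenvector is (0, -1).
For λ=2: (A-λI) row 2 is [-18, -6], so an eigenvector is (1, -3).
General solution: c_1e^(-4t)(0,-1) + c_2e^(2t)(1,-3).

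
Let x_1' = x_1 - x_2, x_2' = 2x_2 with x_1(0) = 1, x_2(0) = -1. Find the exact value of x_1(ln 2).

A = [[1,-1],[0,2]]; eigenvalues λ = 1, 2.
Eigenvectors: (-1,0) for λ=1, (-1,1) for λ=2.
From the initial condition, c_1 = 0, c_2 = -1.
x_1(ln 2) = (0)(2^1)(-1) + (-1)(2^2)(-1) = 4.

4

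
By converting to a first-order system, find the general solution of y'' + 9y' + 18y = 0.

Let x_1 = y, x_2 = y'. Then x_1' = x_2 and x_2' = -18x_1 - 9x_2.
A = [[0,1],[-18,-9]]; det(A-λI) = λ^2 + 9λ + 18.
Eigenvalues λ = -6, -3 with eigenvectors (1,-6), (1,-3).

y(t) = K_1e^(-6t) + K_2e^(-3t)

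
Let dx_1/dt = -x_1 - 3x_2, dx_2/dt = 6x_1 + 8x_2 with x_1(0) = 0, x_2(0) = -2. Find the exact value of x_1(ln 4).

2016

A = [[-1,-3],[6,8]]; eigenvalues λ = 2, 5.
Eigenvectors: (1,-1) for λ=2, (1,-2) for λ=5.
From the initial condition, c_1 = -2, c_2 = 2.
x_1(ln 4) = (-2)(4^2)(1) + (2)(4^5)(1) = 2016.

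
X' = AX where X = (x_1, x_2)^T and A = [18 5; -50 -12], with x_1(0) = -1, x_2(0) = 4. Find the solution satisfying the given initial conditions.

Coefficient matrix A = [[18, 5], [-50, -12]].
Characteristic polynomial det(A - λI) = λ^2 - 6λ + 34 = 0.
Eigenvalues λ = 3 ± 5i (complex conjugate pair).
For λ=3+5i: an eigenvector is (1,-3) - i(0,-1) = (1, -3 + i).
A real fundamental pair from Re and Im of e^((3+5i)t)v: X_1 = e^(3t)(cos(5t)·(1,-3) + sin(5t)·(0,-1)), X_2 = e^(3t)(sin(5t)·(1,-3) - cos(5t)·(0,-1)).
General solution: K_1X_1 + K_2X_2.
Applying x_1(0)=-1, x_2(0)=4 gives K_1=-1, K_2=1.

x_1(t) = e^(3t)sin(5t) - e^(3t)cos(5t), x_2(t) = -2e^(3t)sin(5t) + 4e^(3t)cos(5t)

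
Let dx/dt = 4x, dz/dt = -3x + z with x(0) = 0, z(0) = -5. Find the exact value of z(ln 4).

A = [[4,0],[-3,1]]; eigenvalues λ = 1, 4.
Eigenvectors: (0,-1) for λ=1, (-1,1) for λ=4.
From the initial condition, c_1 = 5, c_2 = 0.
z(ln 4) = (5)(4^1)(-1) + (0)(4^4)(1) = -20.

-20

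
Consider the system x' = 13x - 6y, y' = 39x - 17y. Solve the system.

x(t) = K_1e^(-2t)sin(3t) - K_1e^(-2t)cos(3t) - K_2e^(-2t)sin(3t) - K_2e^(-2t)cos(3t), y(t) = 2K_1e^(-2t)sin(3t) - 3K_1e^(-2t)cos(3t) - 3K_2e^(-2t)sin(3t) - 2K_2e^(-2t)cos(3t)

Coefficient matrix A = [[13, -6], [39, -17]].
Characteristic polynomial det(A - λI) = λ^2 + 4λ + 13 = 0.
Eigenvalues λ = -2 ± 3i (complex conjugate pair).
For λ=-2+3i: an eigenvector is (-1,-3) - i(1,2) = (-1 - i, -3 - 2i).
A real fundamental pair from Re and Im of e^((-2+3i)t)v: X_1 = e^(-2t)(cos(3t)·(-1,-3) + sin(3t)·(1,2)), X_2 = e^(-2t)(sin(3t)·(-1,-3) - cos(3t)·(1,2)).
General solution: K_1X_1 + K_2X_2.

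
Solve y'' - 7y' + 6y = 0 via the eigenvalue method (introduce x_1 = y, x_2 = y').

Let x_1 = y, x_2 = y'. Then x_1' = x_2 and x_2' = -6x_1 + 7x_2.
A = [[0,1],[-6,7]]; det(A-λI) = λ^2 - 7λ + 6.
Eigenvalues λ = 1, 6 with eigenvectors (1,1), (1,6).

y(t) = C_1e^(t) + C_2e^(6t)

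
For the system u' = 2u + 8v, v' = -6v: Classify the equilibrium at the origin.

saddle

A = [[2,8],[0,-6]]; det(A-λI) = λ^2 + 4λ - 12.
λ = 2, -6: opposite signs.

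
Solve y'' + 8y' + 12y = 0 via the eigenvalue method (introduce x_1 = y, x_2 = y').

y(t) = C_1e^(-6t) + C_2e^(-2t)

Let x_1 = y, x_2 = y'. Then x_1' = x_2 and x_2' = -12x_1 - 8x_2.
A = [[0,1],[-12,-8]]; det(A-λI) = λ^2 + 8λ + 12.
Eigenvalues λ = -6, -2 with eigenvectors (1,-6), (1,-2).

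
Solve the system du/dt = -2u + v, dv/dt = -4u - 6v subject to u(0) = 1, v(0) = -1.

u(t) = te^(-4t) + e^(-4t), v(t) = -2te^(-4t) - e^(-4t)

Coefficient matrix A = [[-2, 1], [-4, -6]].
Characteristic polynomial det(A - λI) = λ^2 + 8λ + 16 = 0.
Single eigenvalue λ = -4 with algebraic multiplicity 2.
Eigenvector v = (1,-2); generalized eigenvector w with (A-λI)w=v is (1,-1).
General solution: e^(-4t)[K_1·v + K_2·(t·v + w)].
Applying u(0)=1, v(0)=-1 gives K_1=0, K_2=1.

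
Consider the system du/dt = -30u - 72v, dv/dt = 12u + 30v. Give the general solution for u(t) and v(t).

u(t) = 2K_1e^(6t) - 3K_2e^(-6t), v(t) = -K_1e^(6t) + K_2e^(-6t)

Coefficient matrix A = [[-30, -72], [12, 30]].
Characteristic polynomial det(A - λI) = λ^2 - 36 = 0.
Eigenvalues λ = 6, -6.
For λ=6: (A-λI) row 1 is [-36, -72], so an eigenvector is (2, -1).
For λ=-6: (A-λI) row 1 is [-24, -72], so an eigenvector is (-3, 1).
General solution: K_1e^(6t)(2,-1) + K_2e^(-6t)(-3,1).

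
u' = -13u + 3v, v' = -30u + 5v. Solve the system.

Coefficient matrix A = [[-13, 3], [-30, 5]].
Characteristic polynomial det(A - λI) = λ^2 + 8λ + 25 = 0.
Eigenvalues λ = -4 ± 3i (complex conjugate pair).
For λ=-4+3i: an eigenvector is (0,-1) - i(-1,-3) = (0 + i, -1 + 3i).
A real fundamental pair from Re and Im of e^((-4+3i)t)v: X_1 = e^(-4t)(cos(3t)·(0,-1) + sin(3t)·(-1,-3)), X_2 = e^(-4t)(sin(3t)·(0,-1) - cos(3t)·(-1,-3)).
General solution: C_1X_1 + C_2X_2.

u(t) = -C_1e^(-4t)sin(3t) + C_2e^(-4t)cos(3t), v(t) = -3C_1e^(-4t)sin(3t) - C_1e^(-4t)cos(3t) - C_2e^(-4t)sin(3t) + 3C_2e^(-4t)cos(3t)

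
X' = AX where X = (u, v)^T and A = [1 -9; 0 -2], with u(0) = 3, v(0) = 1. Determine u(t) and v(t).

Coefficient matrix A = [[1, -9], [0, -2]].
Characteristic polynomial det(A - λI) = λ^2 + λ - 2 = 0.
Eigenvalues λ = 1, -2.
For λ=1: (A-λI) row 1 is [0, -9], so an eigenvector is (-1, 0).
For λ=-2: (A-λI) row 1 is [3, -9], so an eigenvector is (3, 1).
General solution: C_1e^(t)(-1,0) + C_2e^(-2t)(3,1).
Applying u(0)=3, v(0)=1 gives C_1=0, C_2=1.

u(t) = 3e^(-2t), v(t) = e^(-2t)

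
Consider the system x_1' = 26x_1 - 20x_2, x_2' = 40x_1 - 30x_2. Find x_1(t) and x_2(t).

Coefficient matrix A = [[26, -20], [40, -30]].
Characteristic polynomial det(A - λI) = λ^2 + 4λ + 20 = 0.
Eigenvalues λ = -2 ± 4i (complex conjugate pair).
For λ=-2+4i: an eigenvector is (1,1) - i(2,3) = (1 - 2i, 1 - 3i).
A real fundamental pair from Re and Im of e^((-2+4i)t)v: X_1 = e^(-2t)(cos(4t)·(1,1) + sin(4t)·(2,3)), X_2 = e^(-2t)(sin(4t)·(1,1) - cos(4t)·(2,3)).
General solution: C_1X_1 + C_2X_2.

x_1(t) = 2C_1e^(-2t)sin(4t) + C_1e^(-2t)cos(4t) + C_2e^(-2t)sin(4t) - 2C_2e^(-2t)cos(4t), x_2(t) = 3C_1e^(-2t)sin(4t) + C_1e^(-2t)cos(4t) + C_2e^(-2t)sin(4t) - 3C_2e^(-2t)cos(4t)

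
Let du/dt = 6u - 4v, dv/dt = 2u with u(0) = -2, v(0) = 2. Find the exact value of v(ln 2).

-40

A = [[6,-4],[2,0]]; eigenvalues λ = 4, 2.
Eigenvectors: (-2,-1) for λ=4, (-1,-1) for λ=2.
From the initial condition, c_1 = 4, c_2 = -6.
v(ln 2) = (4)(2^4)(-1) + (-6)(2^2)(-1) = -40.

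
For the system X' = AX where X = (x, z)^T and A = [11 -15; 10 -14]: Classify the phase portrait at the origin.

saddle

A = [[11,-15],[10,-14]]; det(A-λI) = λ^2 + 3λ - 4.
λ = -4, 1: opposite signs.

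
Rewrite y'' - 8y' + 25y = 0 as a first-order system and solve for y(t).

y(t) = c_1e^(4t)cos(3t) + c_2e^(4t)sin(3t)

Let x_1 = y, x_2 = y'. Then x_1' = x_2 and x_2' = -25x_1 + 8x_2.
A = [[0,1],[-25,8]]; det(A-λI) = λ^2 - 8λ + 25.
Eigenvalues λ = 4 ± 3i.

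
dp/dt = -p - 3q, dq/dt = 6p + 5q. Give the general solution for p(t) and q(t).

Coefficient matrix A = [[-1, -3], [6, 5]].
Characteristic polynomial det(A - λI) = λ^2 - 4λ + 13 = 0.
Eigenvalues λ = 2 ± 3i (complex conjugate pair).
For λ=2+3i: an eigenvector is (1,-1) - i(0,1) = (1, -1 - i).
A real fundamental pair from Re and Im of e^((2+3i)t)v: X_1 = e^(2t)(cos(3t)·(1,-1) + sin(3t)·(0,1)), X_2 = e^(2t)(sin(3t)·(1,-1) - cos(3t)·(0,1)).
General solution: C_1X_1 + C_2X_2.

p(t) = C_1e^(2t)cos(3t) + C_2e^(2t)sin(3t), q(t) = C_1e^(2t)sin(3t) - C_1e^(2t)cos(3t) - C_2e^(2t)sin(3t) - C_2e^(2t)cos(3t)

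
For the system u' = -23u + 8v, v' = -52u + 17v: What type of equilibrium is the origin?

stable spiral

A = [[-23,8],[-52,17]]; det(A-λI) = λ^2 + 6λ + 25.
λ = -3 ± 4i: negative real part.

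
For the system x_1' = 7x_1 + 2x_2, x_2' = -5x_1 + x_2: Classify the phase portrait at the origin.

unstable spiral

A = [[7,2],[-5,1]]; det(A-λI) = λ^2 - 8λ + 17.
λ = 4 ± i: positive real part.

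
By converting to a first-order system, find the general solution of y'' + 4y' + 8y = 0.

y(t) = c_1e^(-2t)cos(2t) + c_2e^(-2t)sin(2t)

Let x_1 = y, x_2 = y'. Then x_1' = x_2 and x_2' = -8x_1 - 4x_2.
A = [[0,1],[-8,-4]]; det(A-λI) = λ^2 + 4λ + 8.
Eigenvalues λ = -2 ± 2i.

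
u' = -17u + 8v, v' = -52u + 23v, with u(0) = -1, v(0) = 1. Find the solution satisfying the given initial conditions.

u(t) = 7e^(3t)sin(4t) - e^(3t)cos(4t), v(t) = 18e^(3t)sin(4t) + e^(3t)cos(4t)

Coefficient matrix A = [[-17, 8], [-52, 23]].
Characteristic polynomial det(A - λI) = λ^2 - 6λ + 25 = 0.
Eigenvalues λ = 3 ± 4i (complex conjugate pair).
For λ=3+4i: an eigenvector is (1,2) - i(-1,-3) = (1 + i, 2 + 3i).
A real fundamental pair from Re and Im of e^((3+4i)t)v: X_1 = e^(3t)(cos(4t)·(1,2) + sin(4t)·(-1,-3)), X_2 = e^(3t)(sin(4t)·(1,2) - cos(4t)·(-1,-3)).
General solution: K_1X_1 + K_2X_2.
Applying u(0)=-1, v(0)=1 gives K_1=-4, K_2=3.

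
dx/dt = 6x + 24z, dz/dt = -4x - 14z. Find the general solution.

x(t) = -2K_1e^(-6t) - 3K_2e^(-2t), z(t) = K_1e^(-6t) + K_2e^(-2t)

Coefficient matrix A = [[6, 24], [-4, -14]].
Characteristic polynomial det(A - λI) = λ^2 + 8λ + 12 = 0.
Eigenvalues λ = -6, -2.
For λ=-6: (A-λI) row 1 is [12, 24], so an eigenvector is (-2, 1).
For λ=-2: (A-λI) row 1 is [8, 24], so an eigenvector is (-3, 1).
General solution: K_1e^(-6t)(-2,1) + K_2e^(-2t)(-3,1).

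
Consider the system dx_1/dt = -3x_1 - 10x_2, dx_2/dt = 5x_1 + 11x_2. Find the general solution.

Coefficient matrix A = [[-3, -10], [5, 11]].
Characteristic polynomial det(A - λI) = λ^2 - 8λ + 17 = 0.
Eigenvalues λ = 4 ± i (complex conjugate pair).
For λ=4+i: an eigenvector is (-1,1) - i(-3,2) = (-1 + 3i, 1 - 2i).
A real fundamental pair from Re and Im of e^((4+i)t)v: X_1 = e^(4t)(cos(t)·(-1,1) + sin(t)·(-3,2)), X_2 = e^(4t)(sin(t)·(-1,1) - cos(t)·(-3,2)).
General solution: C_1X_1 + C_2X_2.

x_1(t) = -3C_1e^(4t)sin(t) - C_1e^(4t)cos(t) - C_2e^(4t)sin(t) + 3C_2e^(4t)cos(t), x_2(t) = 2C_1e^(4t)sin(t) + C_1e^(4t)cos(t) + C_2e^(4t)sin(t) - 2C_2e^(4t)cos(t)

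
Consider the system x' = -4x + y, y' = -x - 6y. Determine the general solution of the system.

Coefficient matrix A = [[-4, 1], [-1, -6]].
Characteristic polynomial det(A - λI) = λ^2 + 10λ + 25 = 0.
Single eigenvalue λ = -5 with algebraic multiplicity 2.
Eigenvector v = (1,-1); generalized eigenvector w with (A-λI)w=v is (-2,3).
General solution: e^(-5t)[K_1·v + K_2·(t·v + w)].

x(t) = K_1e^(-5t) + K_2te^(-5t) - 2K_2e^(-5t), y(t) = -K_1e^(-5t) - K_2te^(-5t) + 3K_2e^(-5t)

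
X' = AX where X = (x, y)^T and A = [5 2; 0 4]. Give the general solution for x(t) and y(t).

x(t) = -K_1e^(5t) - 2K_2e^(4t), y(t) = K_2e^(4t)

Coefficient matrix A = [[5, 2], [0, 4]].
Characteristic polynomial det(A - λI) = λ^2 - 9λ + 20 = 0.
Eigenvalues λ = 5, 4.
For λ=5: (A-λI) row 1 is [0, 2], so an eigenvector is (-1, 0).
For λ=4: (A-λI) row 1 is [1, 2], so an eigenvector is (-2, 1).
General solution: K_1e^(5t)(-1,0) + K_2e^(4t)(-2,1).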